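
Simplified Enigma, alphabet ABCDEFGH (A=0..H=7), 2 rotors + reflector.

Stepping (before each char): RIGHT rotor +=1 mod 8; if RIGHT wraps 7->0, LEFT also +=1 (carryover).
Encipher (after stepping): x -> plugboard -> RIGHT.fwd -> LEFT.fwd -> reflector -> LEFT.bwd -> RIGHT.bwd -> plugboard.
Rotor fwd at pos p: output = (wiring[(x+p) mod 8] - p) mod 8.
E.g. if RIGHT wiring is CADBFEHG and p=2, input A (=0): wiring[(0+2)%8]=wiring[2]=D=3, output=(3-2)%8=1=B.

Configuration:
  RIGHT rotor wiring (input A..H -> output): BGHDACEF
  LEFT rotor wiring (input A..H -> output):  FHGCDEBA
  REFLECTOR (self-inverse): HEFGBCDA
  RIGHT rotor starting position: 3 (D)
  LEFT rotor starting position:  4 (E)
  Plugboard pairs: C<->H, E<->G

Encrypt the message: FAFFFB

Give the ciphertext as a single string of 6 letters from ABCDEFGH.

Answer: BBBDHE

Derivation:
Char 1 ('F'): step: R->4, L=4; F->plug->F->R->C->L->F->refl->C->L'->G->R'->B->plug->B
Char 2 ('A'): step: R->5, L=4; A->plug->A->R->F->L->D->refl->G->L'->H->R'->B->plug->B
Char 3 ('F'): step: R->6, L=4; F->plug->F->R->F->L->D->refl->G->L'->H->R'->B->plug->B
Char 4 ('F'): step: R->7, L=4; F->plug->F->R->B->L->A->refl->H->L'->A->R'->D->plug->D
Char 5 ('F'): step: R->0, L->5 (L advanced); F->plug->F->R->C->L->D->refl->G->L'->H->R'->C->plug->H
Char 6 ('B'): step: R->1, L=5; B->plug->B->R->G->L->F->refl->C->L'->E->R'->G->plug->E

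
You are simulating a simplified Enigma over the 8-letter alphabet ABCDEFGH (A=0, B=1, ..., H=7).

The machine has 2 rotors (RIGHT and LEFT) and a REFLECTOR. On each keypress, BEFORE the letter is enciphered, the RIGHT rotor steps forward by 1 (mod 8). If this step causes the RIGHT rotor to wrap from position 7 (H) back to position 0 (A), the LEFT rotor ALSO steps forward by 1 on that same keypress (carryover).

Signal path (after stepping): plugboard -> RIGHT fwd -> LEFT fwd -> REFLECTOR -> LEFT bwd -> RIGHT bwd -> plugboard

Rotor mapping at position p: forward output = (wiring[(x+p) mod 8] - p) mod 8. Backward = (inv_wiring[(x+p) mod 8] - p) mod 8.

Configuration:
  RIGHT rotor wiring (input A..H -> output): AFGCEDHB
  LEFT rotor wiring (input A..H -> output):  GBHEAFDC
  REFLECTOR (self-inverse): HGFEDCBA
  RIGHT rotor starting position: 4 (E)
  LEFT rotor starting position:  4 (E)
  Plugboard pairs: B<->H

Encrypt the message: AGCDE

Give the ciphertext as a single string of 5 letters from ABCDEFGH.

Char 1 ('A'): step: R->5, L=4; A->plug->A->R->G->L->D->refl->E->L'->A->R'->E->plug->E
Char 2 ('G'): step: R->6, L=4; G->plug->G->R->G->L->D->refl->E->L'->A->R'->E->plug->E
Char 3 ('C'): step: R->7, L=4; C->plug->C->R->G->L->D->refl->E->L'->A->R'->H->plug->B
Char 4 ('D'): step: R->0, L->5 (L advanced); D->plug->D->R->C->L->F->refl->C->L'->F->R'->B->plug->H
Char 5 ('E'): step: R->1, L=5; E->plug->E->R->C->L->F->refl->C->L'->F->R'->B->plug->H

Answer: EEBHH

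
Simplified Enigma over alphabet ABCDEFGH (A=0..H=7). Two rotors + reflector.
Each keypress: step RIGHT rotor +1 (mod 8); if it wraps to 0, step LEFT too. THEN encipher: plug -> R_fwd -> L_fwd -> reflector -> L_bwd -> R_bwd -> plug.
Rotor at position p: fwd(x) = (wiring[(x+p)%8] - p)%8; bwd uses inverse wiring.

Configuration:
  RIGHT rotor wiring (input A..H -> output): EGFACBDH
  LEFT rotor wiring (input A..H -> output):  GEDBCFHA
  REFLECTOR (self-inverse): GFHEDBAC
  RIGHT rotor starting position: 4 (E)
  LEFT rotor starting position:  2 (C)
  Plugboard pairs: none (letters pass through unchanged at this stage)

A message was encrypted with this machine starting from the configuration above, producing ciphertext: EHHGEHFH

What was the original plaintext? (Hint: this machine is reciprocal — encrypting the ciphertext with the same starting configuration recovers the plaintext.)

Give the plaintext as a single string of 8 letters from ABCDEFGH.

Answer: DCACCBHA

Derivation:
Char 1 ('E'): step: R->5, L=2; E->plug->E->R->B->L->H->refl->C->L'->H->R'->D->plug->D
Char 2 ('H'): step: R->6, L=2; H->plug->H->R->D->L->D->refl->E->L'->G->R'->C->plug->C
Char 3 ('H'): step: R->7, L=2; H->plug->H->R->E->L->F->refl->B->L'->A->R'->A->plug->A
Char 4 ('G'): step: R->0, L->3 (L advanced); G->plug->G->R->D->L->E->refl->D->L'->F->R'->C->plug->C
Char 5 ('E'): step: R->1, L=3; E->plug->E->R->A->L->G->refl->A->L'->H->R'->C->plug->C
Char 6 ('H'): step: R->2, L=3; H->plug->H->R->E->L->F->refl->B->L'->G->R'->B->plug->B
Char 7 ('F'): step: R->3, L=3; F->plug->F->R->B->L->H->refl->C->L'->C->R'->H->plug->H
Char 8 ('H'): step: R->4, L=3; H->plug->H->R->E->L->F->refl->B->L'->G->R'->A->plug->A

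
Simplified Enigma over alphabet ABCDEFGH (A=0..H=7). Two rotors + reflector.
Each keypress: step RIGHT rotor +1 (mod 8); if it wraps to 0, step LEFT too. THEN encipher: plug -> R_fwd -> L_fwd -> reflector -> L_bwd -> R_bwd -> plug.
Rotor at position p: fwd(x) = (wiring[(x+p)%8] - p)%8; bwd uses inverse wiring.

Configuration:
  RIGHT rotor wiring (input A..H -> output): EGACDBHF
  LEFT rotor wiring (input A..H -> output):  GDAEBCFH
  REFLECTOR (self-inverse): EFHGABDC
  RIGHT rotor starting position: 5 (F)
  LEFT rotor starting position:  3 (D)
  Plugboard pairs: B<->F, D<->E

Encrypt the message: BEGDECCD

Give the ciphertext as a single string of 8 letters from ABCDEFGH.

Char 1 ('B'): step: R->6, L=3; B->plug->F->R->E->L->E->refl->A->L'->G->R'->C->plug->C
Char 2 ('E'): step: R->7, L=3; E->plug->D->R->B->L->G->refl->D->L'->F->R'->B->plug->F
Char 3 ('G'): step: R->0, L->4 (L advanced); G->plug->G->R->H->L->A->refl->E->L'->G->R'->B->plug->F
Char 4 ('D'): step: R->1, L=4; D->plug->E->R->A->L->F->refl->B->L'->C->R'->D->plug->E
Char 5 ('E'): step: R->2, L=4; E->plug->D->R->H->L->A->refl->E->L'->G->R'->A->plug->A
Char 6 ('C'): step: R->3, L=4; C->plug->C->R->G->L->E->refl->A->L'->H->R'->A->plug->A
Char 7 ('C'): step: R->4, L=4; C->plug->C->R->D->L->D->refl->G->L'->B->R'->D->plug->E
Char 8 ('D'): step: R->5, L=4; D->plug->E->R->B->L->G->refl->D->L'->D->R'->F->plug->B

Answer: CFFEAAEB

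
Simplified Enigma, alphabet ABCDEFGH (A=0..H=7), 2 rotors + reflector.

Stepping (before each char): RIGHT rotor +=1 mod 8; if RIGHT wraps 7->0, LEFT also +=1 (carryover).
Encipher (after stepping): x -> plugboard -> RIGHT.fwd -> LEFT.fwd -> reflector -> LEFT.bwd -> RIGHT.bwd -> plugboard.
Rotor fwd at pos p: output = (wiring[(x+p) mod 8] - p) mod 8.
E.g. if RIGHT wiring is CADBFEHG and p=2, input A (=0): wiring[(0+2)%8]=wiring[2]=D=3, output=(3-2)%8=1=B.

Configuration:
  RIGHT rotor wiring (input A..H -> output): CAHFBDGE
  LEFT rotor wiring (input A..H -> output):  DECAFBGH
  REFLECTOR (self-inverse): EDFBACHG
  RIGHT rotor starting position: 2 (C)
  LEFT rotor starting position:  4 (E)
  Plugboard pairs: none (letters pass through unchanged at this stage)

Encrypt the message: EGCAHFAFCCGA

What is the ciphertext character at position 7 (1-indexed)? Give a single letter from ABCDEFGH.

Char 1 ('E'): step: R->3, L=4; E->plug->E->R->B->L->F->refl->C->L'->C->R'->A->plug->A
Char 2 ('G'): step: R->4, L=4; G->plug->G->R->D->L->D->refl->B->L'->A->R'->D->plug->D
Char 3 ('C'): step: R->5, L=4; C->plug->C->R->H->L->E->refl->A->L'->F->R'->D->plug->D
Char 4 ('A'): step: R->6, L=4; A->plug->A->R->A->L->B->refl->D->L'->D->R'->G->plug->G
Char 5 ('H'): step: R->7, L=4; H->plug->H->R->H->L->E->refl->A->L'->F->R'->A->plug->A
Char 6 ('F'): step: R->0, L->5 (L advanced); F->plug->F->R->D->L->G->refl->H->L'->E->R'->H->plug->H
Char 7 ('A'): step: R->1, L=5; A->plug->A->R->H->L->A->refl->E->L'->A->R'->D->plug->D

D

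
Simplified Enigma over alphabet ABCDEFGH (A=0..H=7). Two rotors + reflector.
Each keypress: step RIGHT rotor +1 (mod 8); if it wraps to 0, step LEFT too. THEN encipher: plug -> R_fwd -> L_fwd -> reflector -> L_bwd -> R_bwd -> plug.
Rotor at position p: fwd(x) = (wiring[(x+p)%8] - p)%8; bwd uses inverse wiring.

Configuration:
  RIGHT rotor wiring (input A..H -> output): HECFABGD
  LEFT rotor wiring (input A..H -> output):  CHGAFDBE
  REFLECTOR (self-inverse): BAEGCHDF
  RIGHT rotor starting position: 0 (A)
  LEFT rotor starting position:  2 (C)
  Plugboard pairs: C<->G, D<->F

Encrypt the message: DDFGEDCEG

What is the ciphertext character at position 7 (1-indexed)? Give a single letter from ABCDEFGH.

Char 1 ('D'): step: R->1, L=2; D->plug->F->R->F->L->C->refl->E->L'->A->R'->E->plug->E
Char 2 ('D'): step: R->2, L=2; D->plug->F->R->B->L->G->refl->D->L'->C->R'->H->plug->H
Char 3 ('F'): step: R->3, L=2; F->plug->D->R->D->L->B->refl->A->L'->G->R'->C->plug->G
Char 4 ('G'): step: R->4, L=2; G->plug->C->R->C->L->D->refl->G->L'->B->R'->H->plug->H
Char 5 ('E'): step: R->5, L=2; E->plug->E->R->H->L->F->refl->H->L'->E->R'->A->plug->A
Char 6 ('D'): step: R->6, L=2; D->plug->F->R->H->L->F->refl->H->L'->E->R'->E->plug->E
Char 7 ('C'): step: R->7, L=2; C->plug->G->R->C->L->D->refl->G->L'->B->R'->F->plug->D

D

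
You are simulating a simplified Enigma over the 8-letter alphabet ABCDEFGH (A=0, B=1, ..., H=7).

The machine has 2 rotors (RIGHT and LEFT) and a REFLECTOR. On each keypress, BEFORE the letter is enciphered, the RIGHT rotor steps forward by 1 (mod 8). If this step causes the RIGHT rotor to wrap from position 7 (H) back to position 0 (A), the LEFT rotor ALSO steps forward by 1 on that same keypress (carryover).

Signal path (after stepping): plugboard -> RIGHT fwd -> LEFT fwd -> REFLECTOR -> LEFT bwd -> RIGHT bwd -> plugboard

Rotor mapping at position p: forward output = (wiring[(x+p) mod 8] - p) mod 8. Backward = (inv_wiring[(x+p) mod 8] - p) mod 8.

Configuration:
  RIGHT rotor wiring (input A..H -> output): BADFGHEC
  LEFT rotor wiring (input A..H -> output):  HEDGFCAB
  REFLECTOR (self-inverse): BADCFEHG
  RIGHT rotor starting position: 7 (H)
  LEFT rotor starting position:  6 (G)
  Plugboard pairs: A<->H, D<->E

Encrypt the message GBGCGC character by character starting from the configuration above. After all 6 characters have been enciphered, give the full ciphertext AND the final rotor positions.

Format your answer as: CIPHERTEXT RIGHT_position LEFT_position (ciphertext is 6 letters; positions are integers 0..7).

Char 1 ('G'): step: R->0, L->7 (L advanced); G->plug->G->R->E->L->H->refl->G->L'->F->R'->D->plug->E
Char 2 ('B'): step: R->1, L=7; B->plug->B->R->C->L->F->refl->E->L'->D->R'->F->plug->F
Char 3 ('G'): step: R->2, L=7; G->plug->G->R->H->L->B->refl->A->L'->B->R'->A->plug->H
Char 4 ('C'): step: R->3, L=7; C->plug->C->R->E->L->H->refl->G->L'->F->R'->G->plug->G
Char 5 ('G'): step: R->4, L=7; G->plug->G->R->H->L->B->refl->A->L'->B->R'->H->plug->A
Char 6 ('C'): step: R->5, L=7; C->plug->C->R->F->L->G->refl->H->L'->E->R'->D->plug->E
Final: ciphertext=EFHGAE, RIGHT=5, LEFT=7

Answer: EFHGAE 5 7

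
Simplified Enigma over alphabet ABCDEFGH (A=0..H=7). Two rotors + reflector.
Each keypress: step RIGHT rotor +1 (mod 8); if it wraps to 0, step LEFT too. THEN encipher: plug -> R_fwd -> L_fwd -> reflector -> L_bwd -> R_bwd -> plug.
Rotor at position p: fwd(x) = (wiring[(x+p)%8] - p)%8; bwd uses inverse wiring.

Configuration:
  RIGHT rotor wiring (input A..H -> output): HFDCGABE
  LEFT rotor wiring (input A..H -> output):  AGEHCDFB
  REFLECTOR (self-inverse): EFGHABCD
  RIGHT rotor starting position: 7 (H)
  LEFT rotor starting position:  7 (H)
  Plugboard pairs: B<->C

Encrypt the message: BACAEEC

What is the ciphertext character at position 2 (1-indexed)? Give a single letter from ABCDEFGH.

Char 1 ('B'): step: R->0, L->0 (L advanced); B->plug->C->R->D->L->H->refl->D->L'->F->R'->B->plug->C
Char 2 ('A'): step: R->1, L=0; A->plug->A->R->E->L->C->refl->G->L'->B->R'->C->plug->B

B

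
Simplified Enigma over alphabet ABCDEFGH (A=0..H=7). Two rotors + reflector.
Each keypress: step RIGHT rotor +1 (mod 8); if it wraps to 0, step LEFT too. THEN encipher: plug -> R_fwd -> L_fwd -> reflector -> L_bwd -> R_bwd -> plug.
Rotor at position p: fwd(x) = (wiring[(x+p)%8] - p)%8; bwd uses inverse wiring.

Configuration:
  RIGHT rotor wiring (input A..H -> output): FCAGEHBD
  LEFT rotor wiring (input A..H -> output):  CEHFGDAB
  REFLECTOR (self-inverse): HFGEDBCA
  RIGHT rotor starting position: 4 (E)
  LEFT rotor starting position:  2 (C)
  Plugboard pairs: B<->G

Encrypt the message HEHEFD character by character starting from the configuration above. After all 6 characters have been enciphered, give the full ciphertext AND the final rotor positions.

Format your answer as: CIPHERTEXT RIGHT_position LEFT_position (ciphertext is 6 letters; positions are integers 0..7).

Char 1 ('H'): step: R->5, L=2; H->plug->H->R->H->L->C->refl->G->L'->E->R'->B->plug->G
Char 2 ('E'): step: R->6, L=2; E->plug->E->R->C->L->E->refl->D->L'->B->R'->H->plug->H
Char 3 ('H'): step: R->7, L=2; H->plug->H->R->C->L->E->refl->D->L'->B->R'->D->plug->D
Char 4 ('E'): step: R->0, L->3 (L advanced); E->plug->E->R->E->L->G->refl->C->L'->A->R'->C->plug->C
Char 5 ('F'): step: R->1, L=3; F->plug->F->R->A->L->C->refl->G->L'->E->R'->H->plug->H
Char 6 ('D'): step: R->2, L=3; D->plug->D->R->F->L->H->refl->A->L'->C->R'->C->plug->C
Final: ciphertext=GHDCHC, RIGHT=2, LEFT=3

Answer: GHDCHC 2 3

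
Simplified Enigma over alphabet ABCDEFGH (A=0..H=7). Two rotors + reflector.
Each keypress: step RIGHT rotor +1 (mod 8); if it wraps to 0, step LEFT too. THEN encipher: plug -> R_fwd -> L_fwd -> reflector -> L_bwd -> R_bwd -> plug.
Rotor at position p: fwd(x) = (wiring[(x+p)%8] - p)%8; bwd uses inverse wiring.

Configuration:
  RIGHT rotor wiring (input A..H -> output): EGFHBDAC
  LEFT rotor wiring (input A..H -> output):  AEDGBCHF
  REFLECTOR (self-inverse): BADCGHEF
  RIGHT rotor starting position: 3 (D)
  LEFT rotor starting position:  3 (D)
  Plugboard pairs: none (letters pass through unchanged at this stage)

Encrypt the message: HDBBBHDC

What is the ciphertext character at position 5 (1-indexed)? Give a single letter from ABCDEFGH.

Char 1 ('H'): step: R->4, L=3; H->plug->H->R->D->L->E->refl->G->L'->B->R'->G->plug->G
Char 2 ('D'): step: R->5, L=3; D->plug->D->R->H->L->A->refl->B->L'->G->R'->A->plug->A
Char 3 ('B'): step: R->6, L=3; B->plug->B->R->E->L->C->refl->D->L'->A->R'->D->plug->D
Char 4 ('B'): step: R->7, L=3; B->plug->B->R->F->L->F->refl->H->L'->C->R'->F->plug->F
Char 5 ('B'): step: R->0, L->4 (L advanced); B->plug->B->R->G->L->H->refl->F->L'->A->R'->G->plug->G

G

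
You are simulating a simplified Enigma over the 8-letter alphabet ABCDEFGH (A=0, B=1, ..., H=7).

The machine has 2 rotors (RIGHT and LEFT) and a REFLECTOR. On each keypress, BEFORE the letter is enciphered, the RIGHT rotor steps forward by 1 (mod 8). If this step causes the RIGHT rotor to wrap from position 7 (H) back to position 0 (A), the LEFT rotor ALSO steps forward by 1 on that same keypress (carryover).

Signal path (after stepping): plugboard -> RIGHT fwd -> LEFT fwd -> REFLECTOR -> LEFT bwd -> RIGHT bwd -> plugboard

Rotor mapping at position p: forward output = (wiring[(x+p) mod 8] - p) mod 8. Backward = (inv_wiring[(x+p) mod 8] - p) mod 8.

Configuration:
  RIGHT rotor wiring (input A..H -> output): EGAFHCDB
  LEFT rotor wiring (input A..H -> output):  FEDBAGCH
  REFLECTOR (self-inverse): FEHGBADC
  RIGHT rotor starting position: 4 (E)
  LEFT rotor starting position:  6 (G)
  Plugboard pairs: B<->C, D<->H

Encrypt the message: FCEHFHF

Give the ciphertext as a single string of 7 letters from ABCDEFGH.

Char 1 ('F'): step: R->5, L=6; F->plug->F->R->D->L->G->refl->D->L'->F->R'->A->plug->A
Char 2 ('C'): step: R->6, L=6; C->plug->B->R->D->L->G->refl->D->L'->F->R'->A->plug->A
Char 3 ('E'): step: R->7, L=6; E->plug->E->R->G->L->C->refl->H->L'->C->R'->A->plug->A
Char 4 ('H'): step: R->0, L->7 (L advanced); H->plug->D->R->F->L->B->refl->E->L'->D->R'->G->plug->G
Char 5 ('F'): step: R->1, L=7; F->plug->F->R->C->L->F->refl->A->L'->A->R'->G->plug->G
Char 6 ('H'): step: R->2, L=7; H->plug->D->R->A->L->A->refl->F->L'->C->R'->G->plug->G
Char 7 ('F'): step: R->3, L=7; F->plug->F->R->B->L->G->refl->D->L'->H->R'->C->plug->B

Answer: AAAGGGB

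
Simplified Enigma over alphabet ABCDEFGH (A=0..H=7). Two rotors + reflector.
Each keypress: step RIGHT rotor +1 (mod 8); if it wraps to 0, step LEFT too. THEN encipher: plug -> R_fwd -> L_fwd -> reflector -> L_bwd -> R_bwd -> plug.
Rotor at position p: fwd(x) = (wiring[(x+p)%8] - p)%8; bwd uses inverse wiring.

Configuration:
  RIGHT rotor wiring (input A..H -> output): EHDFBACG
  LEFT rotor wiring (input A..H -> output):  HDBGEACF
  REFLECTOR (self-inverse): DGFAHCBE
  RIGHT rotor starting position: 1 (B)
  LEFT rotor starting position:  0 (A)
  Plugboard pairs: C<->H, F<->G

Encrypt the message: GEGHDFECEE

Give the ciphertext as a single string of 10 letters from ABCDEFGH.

Char 1 ('G'): step: R->2, L=0; G->plug->F->R->E->L->E->refl->H->L'->A->R'->E->plug->E
Char 2 ('E'): step: R->3, L=0; E->plug->E->R->D->L->G->refl->B->L'->C->R'->A->plug->A
Char 3 ('G'): step: R->4, L=0; G->plug->F->R->D->L->G->refl->B->L'->C->R'->D->plug->D
Char 4 ('H'): step: R->5, L=0; H->plug->C->R->B->L->D->refl->A->L'->F->R'->B->plug->B
Char 5 ('D'): step: R->6, L=0; D->plug->D->R->B->L->D->refl->A->L'->F->R'->E->plug->E
Char 6 ('F'): step: R->7, L=0; F->plug->G->R->B->L->D->refl->A->L'->F->R'->B->plug->B
Char 7 ('E'): step: R->0, L->1 (L advanced); E->plug->E->R->B->L->A->refl->D->L'->D->R'->C->plug->H
Char 8 ('C'): step: R->1, L=1; C->plug->H->R->D->L->D->refl->A->L'->B->R'->F->plug->G
Char 9 ('E'): step: R->2, L=1; E->plug->E->R->A->L->C->refl->F->L'->C->R'->G->plug->F
Char 10 ('E'): step: R->3, L=1; E->plug->E->R->D->L->D->refl->A->L'->B->R'->F->plug->G

Answer: EADBEBHGFG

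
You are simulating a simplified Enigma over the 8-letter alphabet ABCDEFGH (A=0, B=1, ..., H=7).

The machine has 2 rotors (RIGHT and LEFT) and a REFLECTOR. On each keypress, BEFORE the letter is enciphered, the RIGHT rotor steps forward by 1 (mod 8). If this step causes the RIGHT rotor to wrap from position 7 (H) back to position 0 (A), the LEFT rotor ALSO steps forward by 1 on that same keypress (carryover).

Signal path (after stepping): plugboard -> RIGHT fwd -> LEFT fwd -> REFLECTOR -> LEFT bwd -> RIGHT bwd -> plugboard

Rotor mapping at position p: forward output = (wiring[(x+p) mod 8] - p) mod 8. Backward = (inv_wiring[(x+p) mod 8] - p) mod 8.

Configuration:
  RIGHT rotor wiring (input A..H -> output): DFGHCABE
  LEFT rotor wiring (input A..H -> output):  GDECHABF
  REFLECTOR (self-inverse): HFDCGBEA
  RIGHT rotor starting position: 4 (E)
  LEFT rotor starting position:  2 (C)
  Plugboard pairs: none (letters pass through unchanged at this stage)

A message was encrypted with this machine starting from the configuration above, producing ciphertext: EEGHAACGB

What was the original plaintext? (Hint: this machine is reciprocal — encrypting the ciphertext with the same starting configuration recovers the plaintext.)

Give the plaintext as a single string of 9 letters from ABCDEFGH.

Char 1 ('E'): step: R->5, L=2; E->plug->E->R->A->L->C->refl->D->L'->F->R'->H->plug->H
Char 2 ('E'): step: R->6, L=2; E->plug->E->R->A->L->C->refl->D->L'->F->R'->C->plug->C
Char 3 ('G'): step: R->7, L=2; G->plug->G->R->B->L->A->refl->H->L'->E->R'->B->plug->B
Char 4 ('H'): step: R->0, L->3 (L advanced); H->plug->H->R->E->L->C->refl->D->L'->F->R'->B->plug->B
Char 5 ('A'): step: R->1, L=3; A->plug->A->R->E->L->C->refl->D->L'->F->R'->B->plug->B
Char 6 ('A'): step: R->2, L=3; A->plug->A->R->E->L->C->refl->D->L'->F->R'->B->plug->B
Char 7 ('C'): step: R->3, L=3; C->plug->C->R->F->L->D->refl->C->L'->E->R'->A->plug->A
Char 8 ('G'): step: R->4, L=3; G->plug->G->R->C->L->F->refl->B->L'->H->R'->E->plug->E
Char 9 ('B'): step: R->5, L=3; B->plug->B->R->E->L->C->refl->D->L'->F->R'->H->plug->H

Answer: HCBBBBAEH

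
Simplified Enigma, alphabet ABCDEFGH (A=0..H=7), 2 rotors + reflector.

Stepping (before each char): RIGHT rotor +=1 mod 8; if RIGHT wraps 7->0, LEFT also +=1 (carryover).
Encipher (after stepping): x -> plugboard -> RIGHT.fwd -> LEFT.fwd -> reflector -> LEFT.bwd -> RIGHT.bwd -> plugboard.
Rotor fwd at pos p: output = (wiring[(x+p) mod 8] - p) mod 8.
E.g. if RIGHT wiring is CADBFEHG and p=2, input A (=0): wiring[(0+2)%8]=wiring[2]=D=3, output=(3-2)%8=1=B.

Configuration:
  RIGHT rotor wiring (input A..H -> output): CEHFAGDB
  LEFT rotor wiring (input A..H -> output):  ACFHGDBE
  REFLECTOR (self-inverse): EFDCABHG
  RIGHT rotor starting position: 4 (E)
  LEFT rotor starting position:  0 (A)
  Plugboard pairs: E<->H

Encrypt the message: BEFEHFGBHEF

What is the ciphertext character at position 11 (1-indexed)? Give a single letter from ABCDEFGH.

Char 1 ('B'): step: R->5, L=0; B->plug->B->R->G->L->B->refl->F->L'->C->R'->F->plug->F
Char 2 ('E'): step: R->6, L=0; E->plug->H->R->A->L->A->refl->E->L'->H->R'->F->plug->F
Char 3 ('F'): step: R->7, L=0; F->plug->F->R->B->L->C->refl->D->L'->F->R'->C->plug->C
Char 4 ('E'): step: R->0, L->1 (L advanced); E->plug->H->R->B->L->E->refl->A->L'->F->R'->D->plug->D
Char 5 ('H'): step: R->1, L=1; H->plug->E->R->F->L->A->refl->E->L'->B->R'->H->plug->E
Char 6 ('F'): step: R->2, L=1; F->plug->F->R->H->L->H->refl->G->L'->C->R'->H->plug->E
Char 7 ('G'): step: R->3, L=1; G->plug->G->R->B->L->E->refl->A->L'->F->R'->B->plug->B
Char 8 ('B'): step: R->4, L=1; B->plug->B->R->C->L->G->refl->H->L'->H->R'->C->plug->C
Char 9 ('H'): step: R->5, L=1; H->plug->E->R->H->L->H->refl->G->L'->C->R'->F->plug->F
Char 10 ('E'): step: R->6, L=1; E->plug->H->R->A->L->B->refl->F->L'->D->R'->B->plug->B
Char 11 ('F'): step: R->7, L=1; F->plug->F->R->B->L->E->refl->A->L'->F->R'->C->plug->C

C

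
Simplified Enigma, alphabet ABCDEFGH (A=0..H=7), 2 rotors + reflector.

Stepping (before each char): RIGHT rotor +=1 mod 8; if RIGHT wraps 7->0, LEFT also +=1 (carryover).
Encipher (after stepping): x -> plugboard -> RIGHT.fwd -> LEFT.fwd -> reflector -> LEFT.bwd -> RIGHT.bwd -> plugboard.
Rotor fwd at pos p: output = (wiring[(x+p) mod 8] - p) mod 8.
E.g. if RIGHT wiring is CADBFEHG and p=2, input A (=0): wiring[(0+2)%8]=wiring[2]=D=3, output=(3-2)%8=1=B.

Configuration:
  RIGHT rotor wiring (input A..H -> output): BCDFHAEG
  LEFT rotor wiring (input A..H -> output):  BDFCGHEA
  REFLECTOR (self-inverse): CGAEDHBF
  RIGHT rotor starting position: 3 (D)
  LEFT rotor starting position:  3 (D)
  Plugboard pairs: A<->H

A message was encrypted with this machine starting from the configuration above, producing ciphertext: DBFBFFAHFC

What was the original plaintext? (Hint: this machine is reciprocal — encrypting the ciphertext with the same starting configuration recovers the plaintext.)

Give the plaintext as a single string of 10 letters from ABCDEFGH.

Answer: AFHGBHEAGH

Derivation:
Char 1 ('D'): step: R->4, L=3; D->plug->D->R->C->L->E->refl->D->L'->B->R'->H->plug->A
Char 2 ('B'): step: R->5, L=3; B->plug->B->R->H->L->C->refl->A->L'->G->R'->F->plug->F
Char 3 ('F'): step: R->6, L=3; F->plug->F->R->H->L->C->refl->A->L'->G->R'->A->plug->H
Char 4 ('B'): step: R->7, L=3; B->plug->B->R->C->L->E->refl->D->L'->B->R'->G->plug->G
Char 5 ('F'): step: R->0, L->4 (L advanced); F->plug->F->R->A->L->C->refl->A->L'->C->R'->B->plug->B
Char 6 ('F'): step: R->1, L=4; F->plug->F->R->D->L->E->refl->D->L'->B->R'->A->plug->H
Char 7 ('A'): step: R->2, L=4; A->plug->H->R->A->L->C->refl->A->L'->C->R'->E->plug->E
Char 8 ('H'): step: R->3, L=4; H->plug->A->R->C->L->A->refl->C->L'->A->R'->H->plug->A
Char 9 ('F'): step: R->4, L=4; F->plug->F->R->G->L->B->refl->G->L'->H->R'->G->plug->G
Char 10 ('C'): step: R->5, L=4; C->plug->C->R->B->L->D->refl->E->L'->D->R'->A->plug->H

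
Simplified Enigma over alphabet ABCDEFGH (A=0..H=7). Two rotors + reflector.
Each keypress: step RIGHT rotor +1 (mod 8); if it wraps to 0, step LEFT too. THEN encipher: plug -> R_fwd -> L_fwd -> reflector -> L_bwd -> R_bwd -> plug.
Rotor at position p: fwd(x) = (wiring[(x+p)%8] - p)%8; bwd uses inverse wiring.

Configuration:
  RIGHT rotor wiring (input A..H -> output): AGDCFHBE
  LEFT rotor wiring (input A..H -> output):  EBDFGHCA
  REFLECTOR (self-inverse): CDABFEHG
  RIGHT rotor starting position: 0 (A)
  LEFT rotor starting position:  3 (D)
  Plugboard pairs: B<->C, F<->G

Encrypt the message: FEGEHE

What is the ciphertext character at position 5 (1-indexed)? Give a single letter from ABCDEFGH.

Char 1 ('F'): step: R->1, L=3; F->plug->G->R->D->L->H->refl->G->L'->G->R'->E->plug->E
Char 2 ('E'): step: R->2, L=3; E->plug->E->R->H->L->A->refl->C->L'->A->R'->B->plug->C
Char 3 ('G'): step: R->3, L=3; G->plug->F->R->F->L->B->refl->D->L'->B->R'->E->plug->E
Char 4 ('E'): step: R->4, L=3; E->plug->E->R->E->L->F->refl->E->L'->C->R'->F->plug->G
Char 5 ('H'): step: R->5, L=3; H->plug->H->R->A->L->C->refl->A->L'->H->R'->C->plug->B

B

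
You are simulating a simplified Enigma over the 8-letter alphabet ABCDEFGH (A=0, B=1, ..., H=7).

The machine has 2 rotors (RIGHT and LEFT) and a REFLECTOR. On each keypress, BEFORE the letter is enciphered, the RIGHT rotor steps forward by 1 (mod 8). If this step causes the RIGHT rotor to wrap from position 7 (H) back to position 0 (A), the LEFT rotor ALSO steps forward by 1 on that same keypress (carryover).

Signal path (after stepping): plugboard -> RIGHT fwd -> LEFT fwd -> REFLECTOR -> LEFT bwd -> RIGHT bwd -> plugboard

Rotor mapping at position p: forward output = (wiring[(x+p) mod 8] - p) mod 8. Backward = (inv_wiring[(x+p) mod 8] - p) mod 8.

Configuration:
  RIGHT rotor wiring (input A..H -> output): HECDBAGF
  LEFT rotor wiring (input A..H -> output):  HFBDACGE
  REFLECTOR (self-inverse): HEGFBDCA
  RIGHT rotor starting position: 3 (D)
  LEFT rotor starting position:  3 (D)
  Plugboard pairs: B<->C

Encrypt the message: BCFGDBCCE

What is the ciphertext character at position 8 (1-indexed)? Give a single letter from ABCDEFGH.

Char 1 ('B'): step: R->4, L=3; B->plug->C->R->C->L->H->refl->A->L'->A->R'->F->plug->F
Char 2 ('C'): step: R->5, L=3; C->plug->B->R->B->L->F->refl->D->L'->D->R'->A->plug->A
Char 3 ('F'): step: R->6, L=3; F->plug->F->R->F->L->E->refl->B->L'->E->R'->E->plug->E
Char 4 ('G'): step: R->7, L=3; G->plug->G->R->B->L->F->refl->D->L'->D->R'->D->plug->D
Char 5 ('D'): step: R->0, L->4 (L advanced); D->plug->D->R->D->L->A->refl->H->L'->H->R'->A->plug->A
Char 6 ('B'): step: R->1, L=4; B->plug->C->R->C->L->C->refl->G->L'->B->R'->B->plug->C
Char 7 ('C'): step: R->2, L=4; C->plug->B->R->B->L->G->refl->C->L'->C->R'->H->plug->H
Char 8 ('C'): step: R->3, L=4; C->plug->B->R->G->L->F->refl->D->L'->E->R'->F->plug->F

F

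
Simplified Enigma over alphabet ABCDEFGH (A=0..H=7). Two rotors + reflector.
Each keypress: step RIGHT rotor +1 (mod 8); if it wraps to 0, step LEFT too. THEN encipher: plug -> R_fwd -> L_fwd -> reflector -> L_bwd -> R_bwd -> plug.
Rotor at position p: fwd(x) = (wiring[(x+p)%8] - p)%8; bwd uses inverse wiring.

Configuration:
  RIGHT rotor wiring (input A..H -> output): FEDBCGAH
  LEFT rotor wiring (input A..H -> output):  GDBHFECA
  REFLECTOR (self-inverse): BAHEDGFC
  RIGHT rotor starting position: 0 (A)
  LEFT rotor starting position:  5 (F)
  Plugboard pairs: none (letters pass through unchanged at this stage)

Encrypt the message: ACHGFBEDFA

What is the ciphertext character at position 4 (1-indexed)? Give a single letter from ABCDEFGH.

Char 1 ('A'): step: R->1, L=5; A->plug->A->R->D->L->B->refl->A->L'->H->R'->F->plug->F
Char 2 ('C'): step: R->2, L=5; C->plug->C->R->A->L->H->refl->C->L'->G->R'->E->plug->E
Char 3 ('H'): step: R->3, L=5; H->plug->H->R->A->L->H->refl->C->L'->G->R'->A->plug->A
Char 4 ('G'): step: R->4, L=5; G->plug->G->R->H->L->A->refl->B->L'->D->R'->D->plug->D

D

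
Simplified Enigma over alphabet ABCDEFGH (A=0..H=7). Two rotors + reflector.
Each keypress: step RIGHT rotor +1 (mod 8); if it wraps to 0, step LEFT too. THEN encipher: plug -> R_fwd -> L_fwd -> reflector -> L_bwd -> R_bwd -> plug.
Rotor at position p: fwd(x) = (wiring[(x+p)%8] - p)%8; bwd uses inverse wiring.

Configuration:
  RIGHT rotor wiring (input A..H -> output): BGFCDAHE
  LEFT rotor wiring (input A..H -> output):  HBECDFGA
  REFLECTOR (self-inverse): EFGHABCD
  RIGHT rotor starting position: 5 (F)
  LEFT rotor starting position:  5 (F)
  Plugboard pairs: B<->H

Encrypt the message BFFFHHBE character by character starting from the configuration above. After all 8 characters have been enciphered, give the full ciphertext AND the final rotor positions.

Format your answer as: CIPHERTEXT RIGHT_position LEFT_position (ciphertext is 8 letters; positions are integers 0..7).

Answer: GBCDECFD 5 6

Derivation:
Char 1 ('B'): step: R->6, L=5; B->plug->H->R->C->L->D->refl->H->L'->F->R'->G->plug->G
Char 2 ('F'): step: R->7, L=5; F->plug->F->R->E->L->E->refl->A->L'->A->R'->H->plug->B
Char 3 ('F'): step: R->0, L->6 (L advanced); F->plug->F->R->A->L->A->refl->E->L'->F->R'->C->plug->C
Char 4 ('F'): step: R->1, L=6; F->plug->F->R->G->L->F->refl->B->L'->C->R'->D->plug->D
Char 5 ('H'): step: R->2, L=6; H->plug->B->R->A->L->A->refl->E->L'->F->R'->E->plug->E
Char 6 ('H'): step: R->3, L=6; H->plug->B->R->A->L->A->refl->E->L'->F->R'->C->plug->C
Char 7 ('B'): step: R->4, L=6; B->plug->H->R->G->L->F->refl->B->L'->C->R'->F->plug->F
Char 8 ('E'): step: R->5, L=6; E->plug->E->R->B->L->C->refl->G->L'->E->R'->D->plug->D
Final: ciphertext=GBCDECFD, RIGHT=5, LEFT=6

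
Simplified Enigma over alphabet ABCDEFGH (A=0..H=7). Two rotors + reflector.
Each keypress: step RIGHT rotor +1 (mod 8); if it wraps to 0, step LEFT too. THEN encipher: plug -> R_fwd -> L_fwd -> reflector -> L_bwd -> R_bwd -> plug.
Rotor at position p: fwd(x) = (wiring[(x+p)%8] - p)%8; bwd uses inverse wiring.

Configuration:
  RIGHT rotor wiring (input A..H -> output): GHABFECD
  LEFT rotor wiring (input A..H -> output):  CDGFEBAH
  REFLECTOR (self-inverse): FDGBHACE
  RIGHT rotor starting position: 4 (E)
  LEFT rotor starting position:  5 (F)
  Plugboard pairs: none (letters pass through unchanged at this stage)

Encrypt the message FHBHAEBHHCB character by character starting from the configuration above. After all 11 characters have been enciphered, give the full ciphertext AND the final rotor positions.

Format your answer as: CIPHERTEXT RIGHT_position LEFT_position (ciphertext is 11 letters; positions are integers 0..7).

Answer: CFCFCAHECHD 7 6

Derivation:
Char 1 ('F'): step: R->5, L=5; F->plug->F->R->D->L->F->refl->A->L'->G->R'->C->plug->C
Char 2 ('H'): step: R->6, L=5; H->plug->H->R->G->L->A->refl->F->L'->D->R'->F->plug->F
Char 3 ('B'): step: R->7, L=5; B->plug->B->R->H->L->H->refl->E->L'->A->R'->C->plug->C
Char 4 ('H'): step: R->0, L->6 (L advanced); H->plug->H->R->D->L->F->refl->A->L'->E->R'->F->plug->F
Char 5 ('A'): step: R->1, L=6; A->plug->A->R->G->L->G->refl->C->L'->A->R'->C->plug->C
Char 6 ('E'): step: R->2, L=6; E->plug->E->R->A->L->C->refl->G->L'->G->R'->A->plug->A
Char 7 ('B'): step: R->3, L=6; B->plug->B->R->C->L->E->refl->H->L'->F->R'->H->plug->H
Char 8 ('H'): step: R->4, L=6; H->plug->H->R->F->L->H->refl->E->L'->C->R'->E->plug->E
Char 9 ('H'): step: R->5, L=6; H->plug->H->R->A->L->C->refl->G->L'->G->R'->C->plug->C
Char 10 ('C'): step: R->6, L=6; C->plug->C->R->A->L->C->refl->G->L'->G->R'->H->plug->H
Char 11 ('B'): step: R->7, L=6; B->plug->B->R->H->L->D->refl->B->L'->B->R'->D->plug->D
Final: ciphertext=CFCFCAHECHD, RIGHT=7, LEFT=6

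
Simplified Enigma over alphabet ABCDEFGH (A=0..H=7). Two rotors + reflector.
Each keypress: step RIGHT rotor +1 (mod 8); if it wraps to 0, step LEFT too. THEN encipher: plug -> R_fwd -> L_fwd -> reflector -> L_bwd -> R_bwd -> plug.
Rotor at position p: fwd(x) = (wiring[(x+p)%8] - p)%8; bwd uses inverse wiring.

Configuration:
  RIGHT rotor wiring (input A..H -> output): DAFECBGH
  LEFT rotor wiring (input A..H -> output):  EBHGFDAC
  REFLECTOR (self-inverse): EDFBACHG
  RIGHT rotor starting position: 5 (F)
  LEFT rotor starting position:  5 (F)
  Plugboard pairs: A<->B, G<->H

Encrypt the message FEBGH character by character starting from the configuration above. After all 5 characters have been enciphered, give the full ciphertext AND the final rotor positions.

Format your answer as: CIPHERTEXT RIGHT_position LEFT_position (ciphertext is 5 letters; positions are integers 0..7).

Answer: AHDHF 2 6

Derivation:
Char 1 ('F'): step: R->6, L=5; F->plug->F->R->G->L->B->refl->D->L'->B->R'->B->plug->A
Char 2 ('E'): step: R->7, L=5; E->plug->E->R->F->L->C->refl->F->L'->C->R'->G->plug->H
Char 3 ('B'): step: R->0, L->6 (L advanced); B->plug->A->R->D->L->D->refl->B->L'->E->R'->D->plug->D
Char 4 ('G'): step: R->1, L=6; G->plug->H->R->C->L->G->refl->H->L'->G->R'->G->plug->H
Char 5 ('H'): step: R->2, L=6; H->plug->G->R->B->L->E->refl->A->L'->F->R'->F->plug->F
Final: ciphertext=AHDHF, RIGHT=2, LEFT=6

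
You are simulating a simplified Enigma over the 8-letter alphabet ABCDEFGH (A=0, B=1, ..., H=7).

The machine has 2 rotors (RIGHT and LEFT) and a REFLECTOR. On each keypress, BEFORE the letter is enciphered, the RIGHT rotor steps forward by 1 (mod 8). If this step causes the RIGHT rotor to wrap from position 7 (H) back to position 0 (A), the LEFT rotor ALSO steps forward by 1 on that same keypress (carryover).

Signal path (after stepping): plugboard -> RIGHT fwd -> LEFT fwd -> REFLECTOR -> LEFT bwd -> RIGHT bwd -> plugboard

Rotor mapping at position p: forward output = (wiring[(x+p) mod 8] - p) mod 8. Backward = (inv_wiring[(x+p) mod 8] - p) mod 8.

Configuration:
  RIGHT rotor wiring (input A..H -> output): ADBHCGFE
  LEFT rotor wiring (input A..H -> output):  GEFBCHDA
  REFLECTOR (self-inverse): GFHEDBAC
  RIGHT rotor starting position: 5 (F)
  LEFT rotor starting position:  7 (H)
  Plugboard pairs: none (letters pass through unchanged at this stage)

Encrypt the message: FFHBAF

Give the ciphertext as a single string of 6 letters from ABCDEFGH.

Answer: GHGHCA

Derivation:
Char 1 ('F'): step: R->6, L=7; F->plug->F->R->B->L->H->refl->C->L'->E->R'->G->plug->G
Char 2 ('F'): step: R->7, L=7; F->plug->F->R->D->L->G->refl->A->L'->G->R'->H->plug->H
Char 3 ('H'): step: R->0, L->0 (L advanced); H->plug->H->R->E->L->C->refl->H->L'->F->R'->G->plug->G
Char 4 ('B'): step: R->1, L=0; B->plug->B->R->A->L->G->refl->A->L'->H->R'->H->plug->H
Char 5 ('A'): step: R->2, L=0; A->plug->A->R->H->L->A->refl->G->L'->A->R'->C->plug->C
Char 6 ('F'): step: R->3, L=0; F->plug->F->R->F->L->H->refl->C->L'->E->R'->A->plug->A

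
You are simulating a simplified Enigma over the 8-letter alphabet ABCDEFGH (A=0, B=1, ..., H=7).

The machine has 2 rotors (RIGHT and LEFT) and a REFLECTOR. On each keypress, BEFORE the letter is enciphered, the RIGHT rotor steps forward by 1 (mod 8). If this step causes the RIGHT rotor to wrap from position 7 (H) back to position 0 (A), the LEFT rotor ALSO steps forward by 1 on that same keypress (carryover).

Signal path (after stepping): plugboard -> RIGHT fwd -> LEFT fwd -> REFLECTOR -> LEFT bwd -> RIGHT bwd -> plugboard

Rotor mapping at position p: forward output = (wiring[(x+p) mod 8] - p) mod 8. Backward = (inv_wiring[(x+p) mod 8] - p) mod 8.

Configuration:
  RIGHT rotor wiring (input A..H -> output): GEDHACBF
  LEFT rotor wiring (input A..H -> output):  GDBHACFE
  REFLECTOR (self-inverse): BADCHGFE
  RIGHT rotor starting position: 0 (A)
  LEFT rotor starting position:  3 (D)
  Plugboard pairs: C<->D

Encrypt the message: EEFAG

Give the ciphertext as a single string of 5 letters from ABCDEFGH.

Char 1 ('E'): step: R->1, L=3; E->plug->E->R->B->L->F->refl->G->L'->H->R'->D->plug->C
Char 2 ('E'): step: R->2, L=3; E->plug->E->R->H->L->G->refl->F->L'->B->R'->A->plug->A
Char 3 ('F'): step: R->3, L=3; F->plug->F->R->D->L->C->refl->D->L'->F->R'->B->plug->B
Char 4 ('A'): step: R->4, L=3; A->plug->A->R->E->L->B->refl->A->L'->G->R'->B->plug->B
Char 5 ('G'): step: R->5, L=3; G->plug->G->R->C->L->H->refl->E->L'->A->R'->C->plug->D

Answer: CABBD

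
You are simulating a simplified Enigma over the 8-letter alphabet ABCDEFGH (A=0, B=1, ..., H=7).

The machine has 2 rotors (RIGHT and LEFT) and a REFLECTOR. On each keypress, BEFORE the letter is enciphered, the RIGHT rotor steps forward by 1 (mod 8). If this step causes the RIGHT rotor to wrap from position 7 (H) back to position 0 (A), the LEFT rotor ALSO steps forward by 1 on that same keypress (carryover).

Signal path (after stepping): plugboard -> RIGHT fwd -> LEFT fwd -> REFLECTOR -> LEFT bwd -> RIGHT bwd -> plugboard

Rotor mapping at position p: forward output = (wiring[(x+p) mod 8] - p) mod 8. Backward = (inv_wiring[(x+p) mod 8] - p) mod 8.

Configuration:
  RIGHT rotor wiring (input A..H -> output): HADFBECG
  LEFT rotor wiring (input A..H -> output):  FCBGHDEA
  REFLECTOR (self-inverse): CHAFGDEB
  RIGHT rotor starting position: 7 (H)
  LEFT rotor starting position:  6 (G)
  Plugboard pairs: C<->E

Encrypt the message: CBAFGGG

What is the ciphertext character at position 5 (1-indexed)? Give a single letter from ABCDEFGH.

Char 1 ('C'): step: R->0, L->7 (L advanced); C->plug->E->R->B->L->G->refl->E->L'->G->R'->H->plug->H
Char 2 ('B'): step: R->1, L=7; B->plug->B->R->C->L->D->refl->F->L'->H->R'->A->plug->A
Char 3 ('A'): step: R->2, L=7; A->plug->A->R->B->L->G->refl->E->L'->G->R'->H->plug->H
Char 4 ('F'): step: R->3, L=7; F->plug->F->R->E->L->H->refl->B->L'->A->R'->H->plug->H
Char 5 ('G'): step: R->4, L=7; G->plug->G->R->H->L->F->refl->D->L'->C->R'->D->plug->D

D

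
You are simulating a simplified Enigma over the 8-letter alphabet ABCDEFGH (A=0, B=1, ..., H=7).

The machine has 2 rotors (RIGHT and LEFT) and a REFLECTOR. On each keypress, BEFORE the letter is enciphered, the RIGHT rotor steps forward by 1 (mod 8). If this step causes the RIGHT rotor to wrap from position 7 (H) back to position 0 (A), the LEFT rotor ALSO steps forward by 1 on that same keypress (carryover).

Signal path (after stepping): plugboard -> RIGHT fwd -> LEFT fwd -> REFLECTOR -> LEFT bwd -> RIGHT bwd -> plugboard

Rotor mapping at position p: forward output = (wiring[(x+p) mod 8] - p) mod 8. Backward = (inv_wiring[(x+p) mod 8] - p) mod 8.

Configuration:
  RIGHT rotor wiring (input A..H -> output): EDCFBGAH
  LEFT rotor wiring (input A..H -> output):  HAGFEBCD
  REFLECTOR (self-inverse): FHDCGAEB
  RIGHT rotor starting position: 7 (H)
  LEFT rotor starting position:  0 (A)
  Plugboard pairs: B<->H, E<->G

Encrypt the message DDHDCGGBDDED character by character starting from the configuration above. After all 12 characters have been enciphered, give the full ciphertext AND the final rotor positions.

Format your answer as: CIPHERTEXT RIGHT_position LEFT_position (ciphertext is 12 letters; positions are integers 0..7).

Char 1 ('D'): step: R->0, L->1 (L advanced); D->plug->D->R->F->L->B->refl->H->L'->A->R'->G->plug->E
Char 2 ('D'): step: R->1, L=1; D->plug->D->R->A->L->H->refl->B->L'->F->R'->E->plug->G
Char 3 ('H'): step: R->2, L=1; H->plug->B->R->D->L->D->refl->C->L'->G->R'->E->plug->G
Char 4 ('D'): step: R->3, L=1; D->plug->D->R->F->L->B->refl->H->L'->A->R'->G->plug->E
Char 5 ('C'): step: R->4, L=1; C->plug->C->R->E->L->A->refl->F->L'->B->R'->H->plug->B
Char 6 ('G'): step: R->5, L=1; G->plug->E->R->G->L->C->refl->D->L'->D->R'->B->plug->H
Char 7 ('G'): step: R->6, L=1; G->plug->E->R->E->L->A->refl->F->L'->B->R'->B->plug->H
Char 8 ('B'): step: R->7, L=1; B->plug->H->R->B->L->F->refl->A->L'->E->R'->C->plug->C
Char 9 ('D'): step: R->0, L->2 (L advanced); D->plug->D->R->F->L->B->refl->H->L'->D->R'->B->plug->H
Char 10 ('D'): step: R->1, L=2; D->plug->D->R->A->L->E->refl->G->L'->H->R'->F->plug->F
Char 11 ('E'): step: R->2, L=2; E->plug->G->R->C->L->C->refl->D->L'->B->R'->H->plug->B
Char 12 ('D'): step: R->3, L=2; D->plug->D->R->F->L->B->refl->H->L'->D->R'->C->plug->C
Final: ciphertext=EGGEBHHCHFBC, RIGHT=3, LEFT=2

Answer: EGGEBHHCHFBC 3 2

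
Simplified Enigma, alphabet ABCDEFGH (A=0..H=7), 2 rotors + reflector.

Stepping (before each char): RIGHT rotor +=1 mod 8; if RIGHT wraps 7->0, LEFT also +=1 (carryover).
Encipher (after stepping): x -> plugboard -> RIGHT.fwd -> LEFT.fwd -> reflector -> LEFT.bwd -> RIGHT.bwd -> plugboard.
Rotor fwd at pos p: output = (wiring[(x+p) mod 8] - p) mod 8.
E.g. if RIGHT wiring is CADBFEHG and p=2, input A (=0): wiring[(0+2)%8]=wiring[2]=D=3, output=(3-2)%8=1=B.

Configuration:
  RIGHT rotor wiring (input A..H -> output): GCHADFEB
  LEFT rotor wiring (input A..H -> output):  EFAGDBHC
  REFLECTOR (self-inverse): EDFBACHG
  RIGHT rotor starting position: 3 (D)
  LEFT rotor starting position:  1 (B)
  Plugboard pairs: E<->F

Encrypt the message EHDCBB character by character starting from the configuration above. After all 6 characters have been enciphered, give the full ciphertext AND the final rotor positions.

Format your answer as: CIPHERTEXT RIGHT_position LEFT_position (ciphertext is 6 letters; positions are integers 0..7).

Answer: ABCACF 1 2

Derivation:
Char 1 ('E'): step: R->4, L=1; E->plug->F->R->G->L->B->refl->D->L'->H->R'->A->plug->A
Char 2 ('H'): step: R->5, L=1; H->plug->H->R->G->L->B->refl->D->L'->H->R'->B->plug->B
Char 3 ('D'): step: R->6, L=1; D->plug->D->R->E->L->A->refl->E->L'->A->R'->C->plug->C
Char 4 ('C'): step: R->7, L=1; C->plug->C->R->D->L->C->refl->F->L'->C->R'->A->plug->A
Char 5 ('B'): step: R->0, L->2 (L advanced); B->plug->B->R->C->L->B->refl->D->L'->H->R'->C->plug->C
Char 6 ('B'): step: R->1, L=2; B->plug->B->R->G->L->C->refl->F->L'->E->R'->E->plug->F
Final: ciphertext=ABCACF, RIGHT=1, LEFT=2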